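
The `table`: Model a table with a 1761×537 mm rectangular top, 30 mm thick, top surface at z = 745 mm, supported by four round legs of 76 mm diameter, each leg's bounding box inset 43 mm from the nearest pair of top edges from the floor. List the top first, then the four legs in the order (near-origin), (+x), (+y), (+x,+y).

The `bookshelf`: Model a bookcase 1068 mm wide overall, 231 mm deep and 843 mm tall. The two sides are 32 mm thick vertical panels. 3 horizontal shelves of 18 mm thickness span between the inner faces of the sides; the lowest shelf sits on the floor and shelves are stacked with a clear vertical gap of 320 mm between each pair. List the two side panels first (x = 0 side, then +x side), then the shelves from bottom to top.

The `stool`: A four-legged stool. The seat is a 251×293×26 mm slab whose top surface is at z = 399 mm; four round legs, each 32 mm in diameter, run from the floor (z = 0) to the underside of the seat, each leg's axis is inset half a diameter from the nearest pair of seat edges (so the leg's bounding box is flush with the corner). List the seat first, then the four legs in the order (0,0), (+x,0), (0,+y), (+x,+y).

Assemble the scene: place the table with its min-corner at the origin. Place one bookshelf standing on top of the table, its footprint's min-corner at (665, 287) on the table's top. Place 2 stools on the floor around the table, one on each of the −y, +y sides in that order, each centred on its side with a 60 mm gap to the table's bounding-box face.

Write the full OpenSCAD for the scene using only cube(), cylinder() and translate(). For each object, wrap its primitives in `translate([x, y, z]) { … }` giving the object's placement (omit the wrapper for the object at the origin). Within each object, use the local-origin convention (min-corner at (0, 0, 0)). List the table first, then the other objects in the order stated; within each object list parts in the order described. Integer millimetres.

translate([0, 0, 715]) cube([1761, 537, 30]);
translate([81, 81, 0]) cylinder(h = 715, r = 38);
translate([1680, 81, 0]) cylinder(h = 715, r = 38);
translate([81, 456, 0]) cylinder(h = 715, r = 38);
translate([1680, 456, 0]) cylinder(h = 715, r = 38);
translate([665, 287, 745]) {
  cube([32, 231, 843]);
  translate([1036, 0, 0]) cube([32, 231, 843]);
  translate([32, 0, 0]) cube([1004, 231, 18]);
  translate([32, 0, 338]) cube([1004, 231, 18]);
  translate([32, 0, 676]) cube([1004, 231, 18]);
}
translate([755, -353, 0]) {
  translate([0, 0, 373]) cube([251, 293, 26]);
  translate([16, 16, 0]) cylinder(h = 373, r = 16);
  translate([235, 16, 0]) cylinder(h = 373, r = 16);
  translate([16, 277, 0]) cylinder(h = 373, r = 16);
  translate([235, 277, 0]) cylinder(h = 373, r = 16);
}
translate([755, 597, 0]) {
  translate([0, 0, 373]) cube([251, 293, 26]);
  translate([16, 16, 0]) cylinder(h = 373, r = 16);
  translate([235, 16, 0]) cylinder(h = 373, r = 16);
  translate([16, 277, 0]) cylinder(h = 373, r = 16);
  translate([235, 277, 0]) cylinder(h = 373, r = 16);
}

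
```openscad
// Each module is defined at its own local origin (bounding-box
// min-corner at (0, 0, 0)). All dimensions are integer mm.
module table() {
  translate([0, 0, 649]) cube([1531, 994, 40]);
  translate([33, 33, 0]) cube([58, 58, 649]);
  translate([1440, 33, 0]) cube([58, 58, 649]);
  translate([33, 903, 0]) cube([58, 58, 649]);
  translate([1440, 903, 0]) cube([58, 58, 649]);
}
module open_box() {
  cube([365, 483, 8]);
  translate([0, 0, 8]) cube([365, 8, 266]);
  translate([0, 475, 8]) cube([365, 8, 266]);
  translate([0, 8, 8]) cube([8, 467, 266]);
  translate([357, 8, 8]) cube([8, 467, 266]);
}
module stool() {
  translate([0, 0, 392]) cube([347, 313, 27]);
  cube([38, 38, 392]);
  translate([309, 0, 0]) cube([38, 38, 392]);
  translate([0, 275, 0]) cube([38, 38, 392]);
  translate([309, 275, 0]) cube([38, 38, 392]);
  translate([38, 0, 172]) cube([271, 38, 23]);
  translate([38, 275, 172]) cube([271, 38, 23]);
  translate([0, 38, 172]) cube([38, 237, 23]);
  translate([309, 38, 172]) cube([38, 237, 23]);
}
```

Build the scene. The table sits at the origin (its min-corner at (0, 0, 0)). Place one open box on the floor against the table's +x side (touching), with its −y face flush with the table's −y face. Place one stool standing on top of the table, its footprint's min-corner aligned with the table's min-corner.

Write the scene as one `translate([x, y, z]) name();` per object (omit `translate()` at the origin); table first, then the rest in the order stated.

table();
translate([1531, 0, 0]) open_box();
translate([0, 0, 689]) stool();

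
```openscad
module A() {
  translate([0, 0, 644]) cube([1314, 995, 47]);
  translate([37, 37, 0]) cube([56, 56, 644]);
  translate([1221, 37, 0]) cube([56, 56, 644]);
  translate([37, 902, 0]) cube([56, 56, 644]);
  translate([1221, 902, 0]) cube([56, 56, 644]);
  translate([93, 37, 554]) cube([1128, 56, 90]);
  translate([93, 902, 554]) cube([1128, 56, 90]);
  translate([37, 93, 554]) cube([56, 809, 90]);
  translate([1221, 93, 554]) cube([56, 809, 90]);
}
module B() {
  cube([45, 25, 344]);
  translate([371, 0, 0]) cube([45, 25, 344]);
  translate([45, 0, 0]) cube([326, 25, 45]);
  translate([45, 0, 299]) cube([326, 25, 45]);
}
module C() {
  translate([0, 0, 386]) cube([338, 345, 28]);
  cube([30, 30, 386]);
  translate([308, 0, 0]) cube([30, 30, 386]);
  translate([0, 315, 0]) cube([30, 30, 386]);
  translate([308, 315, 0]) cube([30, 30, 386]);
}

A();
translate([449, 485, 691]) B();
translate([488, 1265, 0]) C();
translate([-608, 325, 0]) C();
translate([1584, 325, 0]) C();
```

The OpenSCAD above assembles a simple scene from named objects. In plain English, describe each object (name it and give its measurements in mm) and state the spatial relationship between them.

A is a rectangular dining table. The top is 1314×995×47 mm with its upper surface at z = 691 mm. It stands on four 56×56 mm square legs, each inset 37 mm from the nearest pair of top edges, running from the floor to the underside of the top. Four apron rails, 56 mm thick and 90 mm tall, run between adjacent legs with their top edges flush with the underside of the top and their outer faces flush with the legs' outer faces.

B is a rectangular picture frame lying in the x–z plane (depth along y). The opening is 326 mm wide (x) by 254 mm tall (z), surrounded by a border 45 mm wide on all four sides. The frame is 25 mm deep and is made of two full-height vertical stiles with two horizontal rails fitted between them.

C is a simple wooden stool: a rectangular seat 338 mm (x) by 345 mm (y), 28 mm thick, top face at z = 414 mm, on four square legs, each 30×30 mm in cross-section. The legs rest on z = 0, each flush with a corner of the seat.

The picture frame is on top of the table, centred. Three stools sit around the table at the +y, −x, +x sides.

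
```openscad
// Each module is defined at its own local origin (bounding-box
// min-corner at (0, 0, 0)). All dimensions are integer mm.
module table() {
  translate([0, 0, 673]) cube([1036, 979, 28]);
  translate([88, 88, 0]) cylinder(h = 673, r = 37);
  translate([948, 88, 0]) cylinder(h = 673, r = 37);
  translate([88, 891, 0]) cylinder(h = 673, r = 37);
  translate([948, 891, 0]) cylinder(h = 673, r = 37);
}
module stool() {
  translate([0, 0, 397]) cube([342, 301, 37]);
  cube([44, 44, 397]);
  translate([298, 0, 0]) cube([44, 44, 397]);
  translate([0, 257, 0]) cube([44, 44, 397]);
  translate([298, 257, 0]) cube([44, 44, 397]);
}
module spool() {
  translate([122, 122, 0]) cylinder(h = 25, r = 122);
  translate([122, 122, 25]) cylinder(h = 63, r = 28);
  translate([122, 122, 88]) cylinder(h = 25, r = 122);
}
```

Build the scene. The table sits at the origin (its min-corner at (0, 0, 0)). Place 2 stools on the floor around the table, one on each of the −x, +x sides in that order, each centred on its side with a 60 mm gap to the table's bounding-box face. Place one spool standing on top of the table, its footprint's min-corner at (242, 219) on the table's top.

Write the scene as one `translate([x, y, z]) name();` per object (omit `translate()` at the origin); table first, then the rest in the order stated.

table();
translate([-402, 339, 0]) stool();
translate([1096, 339, 0]) stool();
translate([242, 219, 701]) spool();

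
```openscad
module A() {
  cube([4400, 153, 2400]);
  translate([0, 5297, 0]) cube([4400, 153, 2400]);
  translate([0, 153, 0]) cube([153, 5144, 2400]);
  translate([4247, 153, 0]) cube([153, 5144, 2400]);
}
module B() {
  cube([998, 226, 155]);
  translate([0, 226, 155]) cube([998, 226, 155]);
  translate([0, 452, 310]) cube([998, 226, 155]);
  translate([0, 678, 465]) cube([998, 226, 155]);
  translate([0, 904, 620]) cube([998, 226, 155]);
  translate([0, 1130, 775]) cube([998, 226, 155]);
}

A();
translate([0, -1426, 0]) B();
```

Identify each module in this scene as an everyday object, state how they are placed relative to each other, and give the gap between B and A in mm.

A is a house frame. B is a staircase. The staircase is on the floor beside the house frame on its −y side. The gap between the staircase and the house frame is 70 mm.

The staircase's nearest face is 70 mm from the house frame's −y face.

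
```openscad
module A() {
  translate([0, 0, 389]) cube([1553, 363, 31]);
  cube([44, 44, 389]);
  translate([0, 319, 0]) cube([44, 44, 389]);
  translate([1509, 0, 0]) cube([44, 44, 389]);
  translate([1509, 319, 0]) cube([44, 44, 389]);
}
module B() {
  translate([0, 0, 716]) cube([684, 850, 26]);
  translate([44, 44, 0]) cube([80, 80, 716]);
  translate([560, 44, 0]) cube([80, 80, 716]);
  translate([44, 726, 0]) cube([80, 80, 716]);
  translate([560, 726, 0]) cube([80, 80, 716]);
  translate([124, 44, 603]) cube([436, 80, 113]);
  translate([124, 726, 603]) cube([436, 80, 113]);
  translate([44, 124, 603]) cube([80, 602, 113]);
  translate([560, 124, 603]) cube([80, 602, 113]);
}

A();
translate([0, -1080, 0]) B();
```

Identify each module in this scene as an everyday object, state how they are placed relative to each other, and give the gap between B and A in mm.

A is a bench. B is a table. The table is on the floor beside the bench on its −y side. The gap between the table and the bench is 230 mm.

The table's nearest face is 230 mm from the bench's −y face.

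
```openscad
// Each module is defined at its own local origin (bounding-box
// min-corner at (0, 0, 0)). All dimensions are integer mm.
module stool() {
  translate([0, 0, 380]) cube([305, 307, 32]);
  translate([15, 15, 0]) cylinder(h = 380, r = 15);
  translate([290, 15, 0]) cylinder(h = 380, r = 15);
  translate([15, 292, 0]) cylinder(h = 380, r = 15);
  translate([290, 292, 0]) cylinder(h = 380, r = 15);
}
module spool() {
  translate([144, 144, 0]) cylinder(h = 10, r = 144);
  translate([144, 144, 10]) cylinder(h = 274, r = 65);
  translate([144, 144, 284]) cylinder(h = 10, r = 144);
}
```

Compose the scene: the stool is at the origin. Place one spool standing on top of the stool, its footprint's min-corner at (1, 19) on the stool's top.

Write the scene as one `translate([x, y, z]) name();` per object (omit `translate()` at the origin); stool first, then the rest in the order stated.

stool();
translate([1, 19, 412]) spool();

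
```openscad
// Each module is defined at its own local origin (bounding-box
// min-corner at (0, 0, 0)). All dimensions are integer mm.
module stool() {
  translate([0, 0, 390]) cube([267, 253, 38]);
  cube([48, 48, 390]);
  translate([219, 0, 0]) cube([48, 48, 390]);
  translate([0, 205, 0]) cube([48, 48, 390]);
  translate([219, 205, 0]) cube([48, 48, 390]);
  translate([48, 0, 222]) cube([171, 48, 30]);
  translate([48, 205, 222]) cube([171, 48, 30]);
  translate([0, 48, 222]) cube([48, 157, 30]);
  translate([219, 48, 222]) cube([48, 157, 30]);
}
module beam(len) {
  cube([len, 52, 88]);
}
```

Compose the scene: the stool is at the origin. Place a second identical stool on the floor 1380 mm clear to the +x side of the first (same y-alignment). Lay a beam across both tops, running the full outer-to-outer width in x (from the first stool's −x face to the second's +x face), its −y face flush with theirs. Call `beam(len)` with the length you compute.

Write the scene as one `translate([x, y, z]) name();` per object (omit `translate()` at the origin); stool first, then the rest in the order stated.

stool();
translate([1647, 0, 0]) stool();
translate([0, 0, 428]) beam(1914);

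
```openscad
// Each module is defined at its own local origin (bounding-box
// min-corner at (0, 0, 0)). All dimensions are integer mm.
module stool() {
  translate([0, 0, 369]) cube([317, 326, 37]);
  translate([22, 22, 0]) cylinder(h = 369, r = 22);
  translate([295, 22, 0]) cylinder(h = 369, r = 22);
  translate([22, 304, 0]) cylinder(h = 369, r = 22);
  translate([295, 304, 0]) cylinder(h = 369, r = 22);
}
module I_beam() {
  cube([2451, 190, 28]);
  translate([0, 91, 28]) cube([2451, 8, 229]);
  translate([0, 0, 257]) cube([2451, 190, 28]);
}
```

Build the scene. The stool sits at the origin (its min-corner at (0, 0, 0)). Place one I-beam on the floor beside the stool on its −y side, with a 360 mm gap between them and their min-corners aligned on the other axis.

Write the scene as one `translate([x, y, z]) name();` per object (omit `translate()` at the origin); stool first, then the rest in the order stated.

stool();
translate([0, -550, 0]) I_beam();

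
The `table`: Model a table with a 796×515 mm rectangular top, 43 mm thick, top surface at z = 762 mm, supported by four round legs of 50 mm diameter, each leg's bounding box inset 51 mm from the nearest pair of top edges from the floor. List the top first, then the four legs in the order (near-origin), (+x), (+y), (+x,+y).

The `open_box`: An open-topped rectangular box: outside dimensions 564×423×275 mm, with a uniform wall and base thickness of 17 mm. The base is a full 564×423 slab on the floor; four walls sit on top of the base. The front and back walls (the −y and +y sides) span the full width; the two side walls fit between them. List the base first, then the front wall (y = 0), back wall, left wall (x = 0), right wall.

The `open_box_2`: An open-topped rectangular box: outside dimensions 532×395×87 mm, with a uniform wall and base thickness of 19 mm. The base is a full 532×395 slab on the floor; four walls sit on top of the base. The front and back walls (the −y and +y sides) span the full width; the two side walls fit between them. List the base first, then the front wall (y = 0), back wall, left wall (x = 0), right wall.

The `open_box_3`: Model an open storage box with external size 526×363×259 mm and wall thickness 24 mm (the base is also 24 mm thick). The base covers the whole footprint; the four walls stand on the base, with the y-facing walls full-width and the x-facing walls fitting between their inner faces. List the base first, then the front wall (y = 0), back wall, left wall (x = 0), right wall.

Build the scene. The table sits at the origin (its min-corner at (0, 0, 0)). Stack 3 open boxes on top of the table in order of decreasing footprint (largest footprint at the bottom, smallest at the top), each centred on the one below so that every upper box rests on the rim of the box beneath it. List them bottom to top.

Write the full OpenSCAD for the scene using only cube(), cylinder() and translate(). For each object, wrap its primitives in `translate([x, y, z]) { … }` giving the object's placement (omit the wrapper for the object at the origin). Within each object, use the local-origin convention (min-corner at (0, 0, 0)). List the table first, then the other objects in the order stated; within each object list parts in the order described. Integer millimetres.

translate([0, 0, 719]) cube([796, 515, 43]);
translate([76, 76, 0]) cylinder(h = 719, r = 25);
translate([720, 76, 0]) cylinder(h = 719, r = 25);
translate([76, 439, 0]) cylinder(h = 719, r = 25);
translate([720, 439, 0]) cylinder(h = 719, r = 25);
translate([116, 46, 762]) {
  cube([564, 423, 17]);
  translate([0, 0, 17]) cube([564, 17, 258]);
  translate([0, 406, 17]) cube([564, 17, 258]);
  translate([0, 17, 17]) cube([17, 389, 258]);
  translate([547, 17, 17]) cube([17, 389, 258]);
}
translate([132, 60, 1037]) {
  cube([532, 395, 19]);
  translate([0, 0, 19]) cube([532, 19, 68]);
  translate([0, 376, 19]) cube([532, 19, 68]);
  translate([0, 19, 19]) cube([19, 357, 68]);
  translate([513, 19, 19]) cube([19, 357, 68]);
}
translate([135, 76, 1124]) {
  cube([526, 363, 24]);
  translate([0, 0, 24]) cube([526, 24, 235]);
  translate([0, 339, 24]) cube([526, 24, 235]);
  translate([0, 24, 24]) cube([24, 315, 235]);
  translate([502, 24, 24]) cube([24, 315, 235]);
}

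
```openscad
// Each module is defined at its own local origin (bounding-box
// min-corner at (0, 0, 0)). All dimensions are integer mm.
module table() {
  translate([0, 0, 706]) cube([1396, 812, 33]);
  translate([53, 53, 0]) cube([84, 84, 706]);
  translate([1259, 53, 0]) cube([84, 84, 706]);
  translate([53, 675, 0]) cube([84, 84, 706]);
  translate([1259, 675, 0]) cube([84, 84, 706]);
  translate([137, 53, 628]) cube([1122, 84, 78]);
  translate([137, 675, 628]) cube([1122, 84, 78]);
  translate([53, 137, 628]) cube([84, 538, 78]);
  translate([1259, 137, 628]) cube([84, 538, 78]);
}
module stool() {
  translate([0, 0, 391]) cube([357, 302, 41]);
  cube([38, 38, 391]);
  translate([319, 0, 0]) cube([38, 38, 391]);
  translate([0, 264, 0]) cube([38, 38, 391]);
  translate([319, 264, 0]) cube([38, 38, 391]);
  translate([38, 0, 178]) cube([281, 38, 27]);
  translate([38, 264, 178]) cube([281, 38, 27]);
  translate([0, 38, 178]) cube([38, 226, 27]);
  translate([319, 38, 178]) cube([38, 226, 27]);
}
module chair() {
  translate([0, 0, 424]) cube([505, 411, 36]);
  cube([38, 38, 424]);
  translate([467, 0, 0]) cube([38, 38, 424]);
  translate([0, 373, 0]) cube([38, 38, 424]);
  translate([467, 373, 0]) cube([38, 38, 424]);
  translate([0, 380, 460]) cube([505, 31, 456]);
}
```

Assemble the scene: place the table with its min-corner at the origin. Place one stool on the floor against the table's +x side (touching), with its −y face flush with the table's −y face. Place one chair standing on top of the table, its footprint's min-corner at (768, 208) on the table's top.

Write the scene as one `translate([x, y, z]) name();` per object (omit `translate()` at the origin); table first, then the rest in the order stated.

table();
translate([1396, 0, 0]) stool();
translate([768, 208, 739]) chair();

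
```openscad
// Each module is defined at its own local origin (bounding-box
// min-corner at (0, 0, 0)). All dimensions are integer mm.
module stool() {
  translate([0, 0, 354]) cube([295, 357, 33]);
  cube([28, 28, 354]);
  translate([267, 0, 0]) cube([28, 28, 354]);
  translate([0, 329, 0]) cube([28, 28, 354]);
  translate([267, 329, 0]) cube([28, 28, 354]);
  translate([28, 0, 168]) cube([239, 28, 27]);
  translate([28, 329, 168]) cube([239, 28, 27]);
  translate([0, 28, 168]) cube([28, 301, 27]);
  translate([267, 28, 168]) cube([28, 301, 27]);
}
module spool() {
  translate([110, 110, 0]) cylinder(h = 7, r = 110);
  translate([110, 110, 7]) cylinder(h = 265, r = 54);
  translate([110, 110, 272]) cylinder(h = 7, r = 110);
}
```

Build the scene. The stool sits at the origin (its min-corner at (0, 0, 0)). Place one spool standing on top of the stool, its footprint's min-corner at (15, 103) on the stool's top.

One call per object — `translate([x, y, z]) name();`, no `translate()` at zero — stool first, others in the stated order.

stool();
translate([15, 103, 387]) spool();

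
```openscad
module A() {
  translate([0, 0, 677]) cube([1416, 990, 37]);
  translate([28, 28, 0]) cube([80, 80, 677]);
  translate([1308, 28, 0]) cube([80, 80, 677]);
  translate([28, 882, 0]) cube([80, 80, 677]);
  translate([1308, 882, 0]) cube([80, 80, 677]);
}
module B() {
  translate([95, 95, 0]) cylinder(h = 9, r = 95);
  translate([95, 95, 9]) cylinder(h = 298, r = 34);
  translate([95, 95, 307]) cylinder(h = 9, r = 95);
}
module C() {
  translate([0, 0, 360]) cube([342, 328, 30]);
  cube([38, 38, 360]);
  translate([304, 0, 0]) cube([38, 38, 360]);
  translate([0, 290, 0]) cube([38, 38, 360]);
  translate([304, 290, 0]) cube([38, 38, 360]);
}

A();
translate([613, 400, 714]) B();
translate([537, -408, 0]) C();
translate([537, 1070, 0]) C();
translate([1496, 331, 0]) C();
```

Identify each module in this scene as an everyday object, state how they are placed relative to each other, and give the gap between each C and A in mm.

A is a table. B is a spool. C is a stool. The spool is on top of the table, centred. Three stools sit around the table at the −y, +y, +x sides. The gap between each stool and the table is 80 mm.

Each stool's nearest face is 80 mm from the table's bounding box.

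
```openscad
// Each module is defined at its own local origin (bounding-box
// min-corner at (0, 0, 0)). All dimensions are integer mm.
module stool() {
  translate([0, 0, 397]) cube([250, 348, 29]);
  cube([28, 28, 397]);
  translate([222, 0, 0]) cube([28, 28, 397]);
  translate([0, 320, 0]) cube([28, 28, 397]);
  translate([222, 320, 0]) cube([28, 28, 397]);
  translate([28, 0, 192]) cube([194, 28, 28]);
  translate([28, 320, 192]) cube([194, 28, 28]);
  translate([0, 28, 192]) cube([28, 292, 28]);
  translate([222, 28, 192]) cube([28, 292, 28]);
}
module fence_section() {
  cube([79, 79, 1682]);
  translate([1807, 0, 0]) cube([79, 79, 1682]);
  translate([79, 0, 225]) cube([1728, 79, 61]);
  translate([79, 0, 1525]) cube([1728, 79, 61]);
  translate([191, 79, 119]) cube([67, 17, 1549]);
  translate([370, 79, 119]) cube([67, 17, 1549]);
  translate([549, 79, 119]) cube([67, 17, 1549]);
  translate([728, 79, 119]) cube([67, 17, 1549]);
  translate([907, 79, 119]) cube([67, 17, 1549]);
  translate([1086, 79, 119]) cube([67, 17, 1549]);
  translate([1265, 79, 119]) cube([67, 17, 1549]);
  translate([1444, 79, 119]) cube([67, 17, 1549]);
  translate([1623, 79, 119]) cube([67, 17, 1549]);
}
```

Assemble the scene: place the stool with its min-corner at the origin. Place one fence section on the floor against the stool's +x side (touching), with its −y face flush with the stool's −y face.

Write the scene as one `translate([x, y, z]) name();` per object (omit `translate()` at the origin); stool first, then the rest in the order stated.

stool();
translate([250, 0, 0]) fence_section();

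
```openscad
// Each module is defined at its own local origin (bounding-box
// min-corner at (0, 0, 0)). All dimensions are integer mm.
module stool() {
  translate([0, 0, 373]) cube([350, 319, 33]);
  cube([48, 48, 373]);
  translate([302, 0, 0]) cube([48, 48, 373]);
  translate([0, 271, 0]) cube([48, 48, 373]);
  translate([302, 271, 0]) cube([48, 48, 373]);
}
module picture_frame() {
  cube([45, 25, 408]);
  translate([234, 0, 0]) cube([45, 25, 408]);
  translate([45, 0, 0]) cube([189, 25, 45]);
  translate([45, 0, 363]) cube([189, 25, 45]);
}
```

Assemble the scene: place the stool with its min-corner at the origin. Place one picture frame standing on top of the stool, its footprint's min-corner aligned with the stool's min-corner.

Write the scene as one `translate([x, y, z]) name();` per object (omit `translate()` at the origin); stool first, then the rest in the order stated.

stool();
translate([0, 0, 406]) picture_frame();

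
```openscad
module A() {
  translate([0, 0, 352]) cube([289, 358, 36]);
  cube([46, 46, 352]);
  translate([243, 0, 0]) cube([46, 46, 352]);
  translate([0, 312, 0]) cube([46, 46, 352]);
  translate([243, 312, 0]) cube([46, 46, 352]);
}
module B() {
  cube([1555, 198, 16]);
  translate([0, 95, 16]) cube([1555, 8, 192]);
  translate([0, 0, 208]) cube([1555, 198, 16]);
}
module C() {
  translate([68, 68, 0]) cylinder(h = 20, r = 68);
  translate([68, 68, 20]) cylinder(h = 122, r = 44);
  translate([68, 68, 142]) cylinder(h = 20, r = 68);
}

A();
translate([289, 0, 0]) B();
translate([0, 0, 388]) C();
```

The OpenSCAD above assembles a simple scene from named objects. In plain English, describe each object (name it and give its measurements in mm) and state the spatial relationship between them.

A is a simple wooden stool: a rectangular seat 289 mm (x) by 358 mm (y), 36 mm thick, top face at z = 388 mm, on four square legs, each 46×46 mm in cross-section. The legs rest on z = 0, each flush with a corner of the seat.

B is an I-beam lying along x, 1555 mm long. Overall section height 224 mm. Two flanges 198 mm wide (y) and 16 mm thick, one on the floor and one at the top; a web 8 mm thick runs between them, centred on the flange width.

C is a spool: two coaxial disc flanges of radius 68 mm and thickness 20 mm, joined by a core cylinder of radius 44 mm and height 122 mm. The lower flange rests on z = 0 and the three cylinders share a vertical axis.

The I-beam is against the stool's +x side, with their −y faces flush. The spool is on top of the stool.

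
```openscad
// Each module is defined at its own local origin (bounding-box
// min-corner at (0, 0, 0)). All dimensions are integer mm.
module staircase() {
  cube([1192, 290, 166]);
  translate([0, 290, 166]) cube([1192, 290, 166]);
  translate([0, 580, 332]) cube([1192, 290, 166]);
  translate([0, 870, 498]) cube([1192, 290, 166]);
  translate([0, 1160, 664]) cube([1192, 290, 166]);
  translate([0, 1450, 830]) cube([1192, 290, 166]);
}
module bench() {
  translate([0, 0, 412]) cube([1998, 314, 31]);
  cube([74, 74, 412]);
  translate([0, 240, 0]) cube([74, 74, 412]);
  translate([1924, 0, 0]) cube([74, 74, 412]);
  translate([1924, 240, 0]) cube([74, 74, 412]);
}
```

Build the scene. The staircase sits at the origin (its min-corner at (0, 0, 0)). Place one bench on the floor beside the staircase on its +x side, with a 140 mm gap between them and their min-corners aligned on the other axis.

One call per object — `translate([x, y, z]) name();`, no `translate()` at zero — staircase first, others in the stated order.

staircase();
translate([1332, 0, 0]) bench();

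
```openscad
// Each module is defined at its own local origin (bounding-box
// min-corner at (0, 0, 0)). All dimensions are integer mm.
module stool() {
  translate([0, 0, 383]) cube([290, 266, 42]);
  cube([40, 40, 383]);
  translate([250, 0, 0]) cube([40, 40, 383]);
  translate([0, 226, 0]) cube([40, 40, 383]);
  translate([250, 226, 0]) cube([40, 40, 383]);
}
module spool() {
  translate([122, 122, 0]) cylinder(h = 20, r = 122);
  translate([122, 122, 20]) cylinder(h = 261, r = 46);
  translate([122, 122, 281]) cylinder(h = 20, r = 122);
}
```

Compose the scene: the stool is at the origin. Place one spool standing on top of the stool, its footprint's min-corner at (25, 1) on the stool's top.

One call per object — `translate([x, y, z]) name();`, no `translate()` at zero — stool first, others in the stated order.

stool();
translate([25, 1, 425]) spool();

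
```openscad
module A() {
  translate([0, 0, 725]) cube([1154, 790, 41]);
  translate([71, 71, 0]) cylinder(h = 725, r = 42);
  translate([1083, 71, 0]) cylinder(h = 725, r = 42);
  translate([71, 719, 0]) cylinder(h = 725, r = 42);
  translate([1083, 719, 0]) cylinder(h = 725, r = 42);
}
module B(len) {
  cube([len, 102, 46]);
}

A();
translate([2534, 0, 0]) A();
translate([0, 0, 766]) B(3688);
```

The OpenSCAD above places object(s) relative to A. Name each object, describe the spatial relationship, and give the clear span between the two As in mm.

A is a table. B is a beam. A beam spans the tops of two tables. The clear span between the two tables is 1380 mm.

Second table starts at x = 2534; first ends at x = 1154; clear span = 2534 − 1154 = 1380 mm.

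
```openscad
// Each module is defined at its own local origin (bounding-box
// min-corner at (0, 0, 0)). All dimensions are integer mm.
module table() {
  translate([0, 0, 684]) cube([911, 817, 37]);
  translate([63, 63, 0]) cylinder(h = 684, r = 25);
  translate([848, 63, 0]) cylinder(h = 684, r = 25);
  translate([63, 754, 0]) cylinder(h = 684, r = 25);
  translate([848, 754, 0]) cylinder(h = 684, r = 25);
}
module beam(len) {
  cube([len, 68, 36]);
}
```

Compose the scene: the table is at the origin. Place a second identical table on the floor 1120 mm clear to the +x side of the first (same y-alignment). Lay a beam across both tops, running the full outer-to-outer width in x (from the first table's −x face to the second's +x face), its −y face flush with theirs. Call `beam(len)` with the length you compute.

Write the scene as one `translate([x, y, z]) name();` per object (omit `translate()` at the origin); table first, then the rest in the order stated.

table();
translate([2031, 0, 0]) table();
translate([0, 0, 721]) beam(2942);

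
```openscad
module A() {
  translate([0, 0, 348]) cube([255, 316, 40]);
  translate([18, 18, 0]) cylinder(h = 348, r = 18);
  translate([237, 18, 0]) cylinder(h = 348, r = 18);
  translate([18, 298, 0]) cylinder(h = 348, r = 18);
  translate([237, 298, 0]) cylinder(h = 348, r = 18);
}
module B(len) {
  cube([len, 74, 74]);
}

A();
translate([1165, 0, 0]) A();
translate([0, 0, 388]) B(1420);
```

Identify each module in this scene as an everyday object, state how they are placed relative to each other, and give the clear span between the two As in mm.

Second stool starts at x = 1165; first ends at x = 255; clear span = 1165 − 255 = 910 mm.

A is a stool. B is a beam. A beam spans the tops of two stools. The clear span between the two stools is 910 mm.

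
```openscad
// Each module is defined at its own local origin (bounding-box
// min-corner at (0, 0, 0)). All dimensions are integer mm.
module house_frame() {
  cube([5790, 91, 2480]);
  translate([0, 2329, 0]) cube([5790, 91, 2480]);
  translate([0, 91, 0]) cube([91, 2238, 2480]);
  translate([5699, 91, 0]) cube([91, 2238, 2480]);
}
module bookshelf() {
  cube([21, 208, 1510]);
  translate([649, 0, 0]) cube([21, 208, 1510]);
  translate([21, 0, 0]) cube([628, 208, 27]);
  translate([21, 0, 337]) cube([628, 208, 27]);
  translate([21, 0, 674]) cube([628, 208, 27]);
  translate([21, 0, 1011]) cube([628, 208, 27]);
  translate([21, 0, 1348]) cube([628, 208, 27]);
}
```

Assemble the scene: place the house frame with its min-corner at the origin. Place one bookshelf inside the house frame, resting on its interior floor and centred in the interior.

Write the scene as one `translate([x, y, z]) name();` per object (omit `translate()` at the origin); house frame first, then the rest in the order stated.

house_frame();
translate([2560, 1106, 0]) bookshelf();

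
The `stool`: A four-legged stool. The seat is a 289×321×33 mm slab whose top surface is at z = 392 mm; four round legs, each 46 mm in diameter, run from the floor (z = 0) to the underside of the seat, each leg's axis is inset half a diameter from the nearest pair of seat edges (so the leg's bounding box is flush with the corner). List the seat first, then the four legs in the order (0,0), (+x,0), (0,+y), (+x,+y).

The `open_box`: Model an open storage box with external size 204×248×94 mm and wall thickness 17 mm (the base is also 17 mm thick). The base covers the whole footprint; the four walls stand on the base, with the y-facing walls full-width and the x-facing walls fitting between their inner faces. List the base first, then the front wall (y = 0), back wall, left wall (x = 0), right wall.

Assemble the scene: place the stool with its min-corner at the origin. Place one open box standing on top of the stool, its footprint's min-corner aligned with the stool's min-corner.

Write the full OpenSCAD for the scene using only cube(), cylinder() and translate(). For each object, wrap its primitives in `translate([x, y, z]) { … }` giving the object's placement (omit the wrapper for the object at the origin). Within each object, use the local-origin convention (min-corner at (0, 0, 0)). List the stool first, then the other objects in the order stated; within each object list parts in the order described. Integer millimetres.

translate([0, 0, 359]) cube([289, 321, 33]);
translate([23, 23, 0]) cylinder(h = 359, r = 23);
translate([266, 23, 0]) cylinder(h = 359, r = 23);
translate([23, 298, 0]) cylinder(h = 359, r = 23);
translate([266, 298, 0]) cylinder(h = 359, r = 23);
translate([0, 0, 392]) {
  cube([204, 248, 17]);
  translate([0, 0, 17]) cube([204, 17, 77]);
  translate([0, 231, 17]) cube([204, 17, 77]);
  translate([0, 17, 17]) cube([17, 214, 77]);
  translate([187, 17, 17]) cube([17, 214, 77]);
}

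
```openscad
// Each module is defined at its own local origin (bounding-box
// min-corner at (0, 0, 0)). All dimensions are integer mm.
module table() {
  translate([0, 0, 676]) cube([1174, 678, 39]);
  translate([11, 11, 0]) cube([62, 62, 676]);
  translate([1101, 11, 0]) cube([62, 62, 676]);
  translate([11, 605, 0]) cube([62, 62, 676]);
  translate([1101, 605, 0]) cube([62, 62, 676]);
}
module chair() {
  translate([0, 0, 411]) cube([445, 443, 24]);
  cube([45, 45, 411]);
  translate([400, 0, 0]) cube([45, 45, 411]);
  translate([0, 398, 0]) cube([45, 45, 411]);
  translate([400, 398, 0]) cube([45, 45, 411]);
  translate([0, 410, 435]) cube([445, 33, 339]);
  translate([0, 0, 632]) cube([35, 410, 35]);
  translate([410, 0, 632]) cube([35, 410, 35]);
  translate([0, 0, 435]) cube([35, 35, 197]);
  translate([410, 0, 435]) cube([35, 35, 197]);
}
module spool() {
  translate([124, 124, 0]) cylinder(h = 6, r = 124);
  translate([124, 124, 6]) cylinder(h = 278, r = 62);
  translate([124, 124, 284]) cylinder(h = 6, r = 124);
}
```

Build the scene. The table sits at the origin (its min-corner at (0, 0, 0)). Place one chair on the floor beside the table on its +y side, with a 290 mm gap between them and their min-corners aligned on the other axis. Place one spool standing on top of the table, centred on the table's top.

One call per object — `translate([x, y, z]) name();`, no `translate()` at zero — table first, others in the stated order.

table();
translate([0, 968, 0]) chair();
translate([463, 215, 715]) spool();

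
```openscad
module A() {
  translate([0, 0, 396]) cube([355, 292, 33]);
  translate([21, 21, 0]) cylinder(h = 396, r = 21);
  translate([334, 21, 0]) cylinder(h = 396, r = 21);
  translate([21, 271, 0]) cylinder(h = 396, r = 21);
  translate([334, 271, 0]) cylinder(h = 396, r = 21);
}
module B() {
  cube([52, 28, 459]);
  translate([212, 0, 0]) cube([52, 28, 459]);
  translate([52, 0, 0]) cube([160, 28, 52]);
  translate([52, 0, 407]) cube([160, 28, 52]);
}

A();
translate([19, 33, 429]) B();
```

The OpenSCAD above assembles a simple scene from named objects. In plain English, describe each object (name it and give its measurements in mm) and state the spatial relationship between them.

A is a four-legged stool. The seat is a 355×292×33 mm slab whose top surface is at z = 429 mm; four round legs, each 42 mm in diameter, run from the floor (z = 0) to the underside of the seat, each leg's axis is inset half a diameter from the nearest pair of seat edges (so the leg's bounding box is flush with the corner).

B is a rectangular picture frame lying in the x–z plane (depth along y). The opening is 160 mm wide (x) by 355 mm tall (z), surrounded by a border 52 mm wide on all four sides. The frame is 28 mm deep and is made of two full-height vertical stiles with two horizontal rails fitted between them.

The picture frame is on top of the stool.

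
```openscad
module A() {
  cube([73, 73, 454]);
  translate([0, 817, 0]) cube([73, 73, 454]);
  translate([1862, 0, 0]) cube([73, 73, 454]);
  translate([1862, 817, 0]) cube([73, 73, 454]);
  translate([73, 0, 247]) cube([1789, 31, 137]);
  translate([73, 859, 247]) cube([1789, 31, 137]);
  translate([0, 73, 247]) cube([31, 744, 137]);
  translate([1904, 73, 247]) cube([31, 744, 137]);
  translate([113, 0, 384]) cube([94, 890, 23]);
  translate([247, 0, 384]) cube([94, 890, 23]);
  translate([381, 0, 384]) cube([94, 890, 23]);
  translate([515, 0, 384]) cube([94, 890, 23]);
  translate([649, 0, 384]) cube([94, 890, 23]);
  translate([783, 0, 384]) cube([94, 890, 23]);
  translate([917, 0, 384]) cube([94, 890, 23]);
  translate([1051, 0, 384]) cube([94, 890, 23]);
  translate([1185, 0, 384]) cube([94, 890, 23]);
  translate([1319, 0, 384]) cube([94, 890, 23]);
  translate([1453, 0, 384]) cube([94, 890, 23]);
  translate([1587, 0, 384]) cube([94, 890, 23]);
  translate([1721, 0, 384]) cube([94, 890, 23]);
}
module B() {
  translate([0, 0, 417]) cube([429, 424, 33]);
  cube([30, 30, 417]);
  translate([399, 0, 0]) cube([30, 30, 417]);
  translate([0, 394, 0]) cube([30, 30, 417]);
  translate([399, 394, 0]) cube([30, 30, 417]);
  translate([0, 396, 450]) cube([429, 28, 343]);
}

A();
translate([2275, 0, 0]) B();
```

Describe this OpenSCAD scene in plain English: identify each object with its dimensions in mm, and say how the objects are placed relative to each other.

A is a bed frame 1935 mm long (x) by 890 mm wide (y). Four 73×73 mm corner posts, 454 mm tall, at the corners of the footprint. Four rails of 31 mm thickness and 137 mm height run between adjacent posts with their undersides at z = 247 mm, their outer faces flush with the outside of the frame (the two x-running rails run between the posts' inner faces; the two y-running rails run between the posts' inner faces). 13 slats, each 94 mm wide (x) and 23 mm thick, lie across the top of the two x-running rails, running the full 890 mm width of the frame in y; the slats are evenly spaced along x between the inner faces of the end posts with equal gaps (rounded down to the nearest mm) at the −x end and between each pair — any rounding remainder accumulates at the +x end.

B is a chair: 429×424 mm seat, 33 mm thick, top at z = 450 mm, on four 30 mm square corner legs flush with the seat edges. A 28 mm thick backrest slab spans the full seat width, extending 343 mm above the seat top, its back face flush with the seat's +y edge.

The chair is on the floor beside the bed frame on its +x side.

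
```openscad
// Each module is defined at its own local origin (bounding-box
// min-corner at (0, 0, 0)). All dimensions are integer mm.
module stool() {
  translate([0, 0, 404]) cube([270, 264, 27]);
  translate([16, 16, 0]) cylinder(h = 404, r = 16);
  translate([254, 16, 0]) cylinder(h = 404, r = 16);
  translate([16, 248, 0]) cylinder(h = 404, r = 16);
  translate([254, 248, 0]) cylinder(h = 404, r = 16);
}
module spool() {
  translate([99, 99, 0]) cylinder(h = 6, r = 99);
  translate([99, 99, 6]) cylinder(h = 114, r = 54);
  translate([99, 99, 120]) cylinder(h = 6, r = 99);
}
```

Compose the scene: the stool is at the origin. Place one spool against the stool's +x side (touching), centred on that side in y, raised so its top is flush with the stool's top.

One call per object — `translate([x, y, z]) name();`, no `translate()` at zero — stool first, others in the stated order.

stool();
translate([270, 33, 305]) spool();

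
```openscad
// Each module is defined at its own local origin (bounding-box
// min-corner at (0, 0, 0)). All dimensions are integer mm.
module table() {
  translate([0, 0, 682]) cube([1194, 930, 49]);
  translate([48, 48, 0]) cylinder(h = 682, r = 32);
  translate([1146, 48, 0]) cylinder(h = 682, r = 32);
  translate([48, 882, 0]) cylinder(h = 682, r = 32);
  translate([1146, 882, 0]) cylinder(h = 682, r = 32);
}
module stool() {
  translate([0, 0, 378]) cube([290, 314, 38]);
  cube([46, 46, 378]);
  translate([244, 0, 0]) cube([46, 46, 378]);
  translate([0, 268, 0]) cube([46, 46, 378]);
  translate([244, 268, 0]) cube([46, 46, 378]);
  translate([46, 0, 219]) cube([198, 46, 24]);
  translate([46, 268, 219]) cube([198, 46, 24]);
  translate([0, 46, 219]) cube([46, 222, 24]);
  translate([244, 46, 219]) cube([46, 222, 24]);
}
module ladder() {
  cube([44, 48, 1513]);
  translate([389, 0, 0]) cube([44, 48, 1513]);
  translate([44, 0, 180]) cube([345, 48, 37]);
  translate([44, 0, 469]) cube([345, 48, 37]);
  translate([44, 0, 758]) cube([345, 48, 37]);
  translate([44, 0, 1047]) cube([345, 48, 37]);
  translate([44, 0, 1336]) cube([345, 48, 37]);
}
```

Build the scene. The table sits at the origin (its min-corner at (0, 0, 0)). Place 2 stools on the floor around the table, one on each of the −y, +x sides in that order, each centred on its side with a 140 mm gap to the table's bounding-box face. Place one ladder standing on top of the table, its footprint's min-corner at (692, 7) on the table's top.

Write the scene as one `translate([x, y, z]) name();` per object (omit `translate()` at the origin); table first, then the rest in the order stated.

table();
translate([452, -454, 0]) stool();
translate([1334, 308, 0]) stool();
translate([692, 7, 731]) ladder();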